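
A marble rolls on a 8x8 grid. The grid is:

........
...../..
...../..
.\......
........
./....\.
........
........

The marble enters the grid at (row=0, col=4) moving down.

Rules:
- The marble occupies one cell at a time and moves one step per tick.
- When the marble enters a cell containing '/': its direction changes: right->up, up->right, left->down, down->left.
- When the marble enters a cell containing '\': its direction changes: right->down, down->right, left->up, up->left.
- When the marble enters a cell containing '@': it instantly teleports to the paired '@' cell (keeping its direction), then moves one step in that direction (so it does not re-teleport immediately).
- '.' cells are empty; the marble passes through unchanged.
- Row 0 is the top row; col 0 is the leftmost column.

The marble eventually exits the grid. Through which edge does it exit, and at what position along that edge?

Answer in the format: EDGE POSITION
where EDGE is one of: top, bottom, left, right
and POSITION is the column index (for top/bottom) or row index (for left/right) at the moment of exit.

Step 1: enter (0,4), '.' pass, move down to (1,4)
Step 2: enter (1,4), '.' pass, move down to (2,4)
Step 3: enter (2,4), '.' pass, move down to (3,4)
Step 4: enter (3,4), '.' pass, move down to (4,4)
Step 5: enter (4,4), '.' pass, move down to (5,4)
Step 6: enter (5,4), '.' pass, move down to (6,4)
Step 7: enter (6,4), '.' pass, move down to (7,4)
Step 8: enter (7,4), '.' pass, move down to (8,4)
Step 9: at (8,4) — EXIT via bottom edge, pos 4

Answer: bottom 4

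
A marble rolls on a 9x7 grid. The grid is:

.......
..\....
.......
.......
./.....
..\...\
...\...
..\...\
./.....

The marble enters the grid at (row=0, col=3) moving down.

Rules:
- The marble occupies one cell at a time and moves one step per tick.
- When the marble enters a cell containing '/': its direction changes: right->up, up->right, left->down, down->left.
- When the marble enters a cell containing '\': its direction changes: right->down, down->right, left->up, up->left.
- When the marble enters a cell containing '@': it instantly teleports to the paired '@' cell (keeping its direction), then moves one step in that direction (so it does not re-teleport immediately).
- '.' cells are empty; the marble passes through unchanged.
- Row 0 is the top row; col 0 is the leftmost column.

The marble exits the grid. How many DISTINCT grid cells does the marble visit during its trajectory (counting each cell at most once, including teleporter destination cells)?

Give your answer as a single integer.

Step 1: enter (0,3), '.' pass, move down to (1,3)
Step 2: enter (1,3), '.' pass, move down to (2,3)
Step 3: enter (2,3), '.' pass, move down to (3,3)
Step 4: enter (3,3), '.' pass, move down to (4,3)
Step 5: enter (4,3), '.' pass, move down to (5,3)
Step 6: enter (5,3), '.' pass, move down to (6,3)
Step 7: enter (6,3), '\' deflects down->right, move right to (6,4)
Step 8: enter (6,4), '.' pass, move right to (6,5)
Step 9: enter (6,5), '.' pass, move right to (6,6)
Step 10: enter (6,6), '.' pass, move right to (6,7)
Step 11: at (6,7) — EXIT via right edge, pos 6
Distinct cells visited: 10 (path length 10)

Answer: 10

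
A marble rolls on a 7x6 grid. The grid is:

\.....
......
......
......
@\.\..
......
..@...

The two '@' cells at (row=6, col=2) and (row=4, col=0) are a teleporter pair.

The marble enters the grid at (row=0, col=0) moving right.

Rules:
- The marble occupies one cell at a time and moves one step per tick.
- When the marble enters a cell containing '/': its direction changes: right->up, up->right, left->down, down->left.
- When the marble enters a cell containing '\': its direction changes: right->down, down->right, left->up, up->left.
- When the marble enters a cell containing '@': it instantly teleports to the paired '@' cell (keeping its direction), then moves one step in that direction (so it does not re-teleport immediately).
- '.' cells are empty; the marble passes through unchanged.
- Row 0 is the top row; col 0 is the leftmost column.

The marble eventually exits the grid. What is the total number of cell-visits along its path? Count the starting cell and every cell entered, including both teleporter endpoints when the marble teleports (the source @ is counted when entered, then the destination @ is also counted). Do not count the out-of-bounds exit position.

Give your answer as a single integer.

Answer: 6

Derivation:
Step 1: enter (0,0), '\' deflects right->down, move down to (1,0)
Step 2: enter (1,0), '.' pass, move down to (2,0)
Step 3: enter (2,0), '.' pass, move down to (3,0)
Step 4: enter (3,0), '.' pass, move down to (4,0)
Step 5: enter (4,0), '@' teleport (4,0)->(6,2), also enter (6,2), move down to (7,2)
Step 6: at (7,2) — EXIT via bottom edge, pos 2
Path length (cell visits): 6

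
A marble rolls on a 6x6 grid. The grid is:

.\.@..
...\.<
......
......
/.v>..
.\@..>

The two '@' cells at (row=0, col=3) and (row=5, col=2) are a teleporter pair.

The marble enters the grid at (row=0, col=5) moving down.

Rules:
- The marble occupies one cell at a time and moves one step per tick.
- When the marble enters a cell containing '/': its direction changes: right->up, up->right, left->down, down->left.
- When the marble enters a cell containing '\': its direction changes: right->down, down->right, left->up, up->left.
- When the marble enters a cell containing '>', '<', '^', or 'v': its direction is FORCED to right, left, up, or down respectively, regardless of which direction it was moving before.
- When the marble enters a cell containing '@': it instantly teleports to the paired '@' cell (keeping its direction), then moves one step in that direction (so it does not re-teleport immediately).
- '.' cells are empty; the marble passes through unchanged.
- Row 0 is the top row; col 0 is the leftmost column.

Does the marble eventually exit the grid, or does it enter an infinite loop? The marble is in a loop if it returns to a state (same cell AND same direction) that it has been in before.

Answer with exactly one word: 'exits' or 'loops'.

Step 1: enter (0,5), '.' pass, move down to (1,5)
Step 2: enter (1,5), '<' forces down->left, move left to (1,4)
Step 3: enter (1,4), '.' pass, move left to (1,3)
Step 4: enter (1,3), '\' deflects left->up, move up to (0,3)
Step 5: enter (0,3), '@' teleport (0,3)->(5,2), also enter (5,2), move up to (4,2)
Step 6: enter (4,2), 'v' forces up->down, move down to (5,2)
Step 7: enter (5,2), '@' teleport (5,2)->(0,3), also enter (0,3), move down to (1,3)
Step 8: enter (1,3), '\' deflects down->right, move right to (1,4)
Step 9: enter (1,4), '.' pass, move right to (1,5)
Step 10: enter (1,5), '<' forces right->left, move left to (1,4)
Step 11: at (1,4) dir=left — LOOP DETECTED (seen before)

Answer: loops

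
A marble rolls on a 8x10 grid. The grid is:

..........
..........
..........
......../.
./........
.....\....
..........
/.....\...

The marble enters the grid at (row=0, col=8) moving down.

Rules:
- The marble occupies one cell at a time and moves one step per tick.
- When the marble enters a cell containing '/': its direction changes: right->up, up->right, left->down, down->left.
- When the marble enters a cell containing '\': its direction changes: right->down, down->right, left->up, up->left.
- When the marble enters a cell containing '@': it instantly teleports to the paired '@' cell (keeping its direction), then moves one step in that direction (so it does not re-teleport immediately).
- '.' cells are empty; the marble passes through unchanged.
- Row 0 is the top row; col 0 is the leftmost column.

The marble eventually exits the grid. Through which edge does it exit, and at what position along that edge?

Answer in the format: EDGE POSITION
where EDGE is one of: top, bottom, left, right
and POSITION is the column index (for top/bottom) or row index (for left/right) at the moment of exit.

Answer: left 3

Derivation:
Step 1: enter (0,8), '.' pass, move down to (1,8)
Step 2: enter (1,8), '.' pass, move down to (2,8)
Step 3: enter (2,8), '.' pass, move down to (3,8)
Step 4: enter (3,8), '/' deflects down->left, move left to (3,7)
Step 5: enter (3,7), '.' pass, move left to (3,6)
Step 6: enter (3,6), '.' pass, move left to (3,5)
Step 7: enter (3,5), '.' pass, move left to (3,4)
Step 8: enter (3,4), '.' pass, move left to (3,3)
Step 9: enter (3,3), '.' pass, move left to (3,2)
Step 10: enter (3,2), '.' pass, move left to (3,1)
Step 11: enter (3,1), '.' pass, move left to (3,0)
Step 12: enter (3,0), '.' pass, move left to (3,-1)
Step 13: at (3,-1) — EXIT via left edge, pos 3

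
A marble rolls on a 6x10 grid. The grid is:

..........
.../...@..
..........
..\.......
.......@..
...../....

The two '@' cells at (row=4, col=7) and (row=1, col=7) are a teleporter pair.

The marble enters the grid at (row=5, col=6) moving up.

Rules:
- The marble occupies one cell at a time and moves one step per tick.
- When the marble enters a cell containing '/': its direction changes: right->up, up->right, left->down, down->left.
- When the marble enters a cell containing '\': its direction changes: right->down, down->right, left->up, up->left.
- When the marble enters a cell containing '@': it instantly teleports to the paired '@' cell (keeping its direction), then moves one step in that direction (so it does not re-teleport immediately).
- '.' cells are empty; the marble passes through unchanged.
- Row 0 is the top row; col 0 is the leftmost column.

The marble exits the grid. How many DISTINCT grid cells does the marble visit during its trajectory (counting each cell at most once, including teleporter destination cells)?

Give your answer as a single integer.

Step 1: enter (5,6), '.' pass, move up to (4,6)
Step 2: enter (4,6), '.' pass, move up to (3,6)
Step 3: enter (3,6), '.' pass, move up to (2,6)
Step 4: enter (2,6), '.' pass, move up to (1,6)
Step 5: enter (1,6), '.' pass, move up to (0,6)
Step 6: enter (0,6), '.' pass, move up to (-1,6)
Step 7: at (-1,6) — EXIT via top edge, pos 6
Distinct cells visited: 6 (path length 6)

Answer: 6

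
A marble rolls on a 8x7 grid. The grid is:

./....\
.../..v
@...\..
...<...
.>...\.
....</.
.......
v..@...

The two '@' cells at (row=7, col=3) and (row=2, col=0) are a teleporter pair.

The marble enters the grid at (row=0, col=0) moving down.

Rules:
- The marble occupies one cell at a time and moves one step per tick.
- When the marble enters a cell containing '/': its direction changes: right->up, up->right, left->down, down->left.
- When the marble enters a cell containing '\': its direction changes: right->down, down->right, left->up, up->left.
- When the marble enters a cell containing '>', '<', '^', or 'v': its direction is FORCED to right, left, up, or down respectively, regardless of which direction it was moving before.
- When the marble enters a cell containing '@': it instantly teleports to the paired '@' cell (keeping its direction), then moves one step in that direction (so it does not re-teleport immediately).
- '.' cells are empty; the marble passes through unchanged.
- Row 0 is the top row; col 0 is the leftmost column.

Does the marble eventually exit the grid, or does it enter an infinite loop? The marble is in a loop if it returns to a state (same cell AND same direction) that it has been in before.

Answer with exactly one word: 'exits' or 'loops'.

Step 1: enter (0,0), '.' pass, move down to (1,0)
Step 2: enter (1,0), '.' pass, move down to (2,0)
Step 3: enter (2,0), '@' teleport (2,0)->(7,3), also enter (7,3), move down to (8,3)
Step 4: at (8,3) — EXIT via bottom edge, pos 3

Answer: exits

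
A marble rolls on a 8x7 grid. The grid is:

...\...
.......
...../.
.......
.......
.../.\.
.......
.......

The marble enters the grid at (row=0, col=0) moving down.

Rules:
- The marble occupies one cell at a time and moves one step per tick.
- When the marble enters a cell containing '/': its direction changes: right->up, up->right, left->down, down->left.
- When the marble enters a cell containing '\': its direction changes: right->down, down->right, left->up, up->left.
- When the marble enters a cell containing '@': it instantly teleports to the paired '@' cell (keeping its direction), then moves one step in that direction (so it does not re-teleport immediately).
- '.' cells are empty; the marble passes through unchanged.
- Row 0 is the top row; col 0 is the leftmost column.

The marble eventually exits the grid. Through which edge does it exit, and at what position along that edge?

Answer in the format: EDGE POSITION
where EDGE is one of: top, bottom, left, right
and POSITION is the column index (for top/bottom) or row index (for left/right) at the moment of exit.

Answer: bottom 0

Derivation:
Step 1: enter (0,0), '.' pass, move down to (1,0)
Step 2: enter (1,0), '.' pass, move down to (2,0)
Step 3: enter (2,0), '.' pass, move down to (3,0)
Step 4: enter (3,0), '.' pass, move down to (4,0)
Step 5: enter (4,0), '.' pass, move down to (5,0)
Step 6: enter (5,0), '.' pass, move down to (6,0)
Step 7: enter (6,0), '.' pass, move down to (7,0)
Step 8: enter (7,0), '.' pass, move down to (8,0)
Step 9: at (8,0) — EXIT via bottom edge, pos 0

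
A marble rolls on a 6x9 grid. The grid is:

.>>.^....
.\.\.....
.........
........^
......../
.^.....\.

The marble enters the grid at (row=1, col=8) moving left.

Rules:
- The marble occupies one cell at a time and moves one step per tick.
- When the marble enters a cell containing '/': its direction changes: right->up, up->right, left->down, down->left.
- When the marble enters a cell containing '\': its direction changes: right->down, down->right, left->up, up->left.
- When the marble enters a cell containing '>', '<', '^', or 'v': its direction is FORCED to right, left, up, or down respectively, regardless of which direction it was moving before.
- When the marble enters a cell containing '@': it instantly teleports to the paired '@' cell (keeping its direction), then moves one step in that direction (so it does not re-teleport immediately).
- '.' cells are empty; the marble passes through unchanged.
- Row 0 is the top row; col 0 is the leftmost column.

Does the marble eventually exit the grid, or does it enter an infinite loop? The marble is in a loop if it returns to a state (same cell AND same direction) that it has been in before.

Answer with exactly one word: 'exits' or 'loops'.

Answer: exits

Derivation:
Step 1: enter (1,8), '.' pass, move left to (1,7)
Step 2: enter (1,7), '.' pass, move left to (1,6)
Step 3: enter (1,6), '.' pass, move left to (1,5)
Step 4: enter (1,5), '.' pass, move left to (1,4)
Step 5: enter (1,4), '.' pass, move left to (1,3)
Step 6: enter (1,3), '\' deflects left->up, move up to (0,3)
Step 7: enter (0,3), '.' pass, move up to (-1,3)
Step 8: at (-1,3) — EXIT via top edge, pos 3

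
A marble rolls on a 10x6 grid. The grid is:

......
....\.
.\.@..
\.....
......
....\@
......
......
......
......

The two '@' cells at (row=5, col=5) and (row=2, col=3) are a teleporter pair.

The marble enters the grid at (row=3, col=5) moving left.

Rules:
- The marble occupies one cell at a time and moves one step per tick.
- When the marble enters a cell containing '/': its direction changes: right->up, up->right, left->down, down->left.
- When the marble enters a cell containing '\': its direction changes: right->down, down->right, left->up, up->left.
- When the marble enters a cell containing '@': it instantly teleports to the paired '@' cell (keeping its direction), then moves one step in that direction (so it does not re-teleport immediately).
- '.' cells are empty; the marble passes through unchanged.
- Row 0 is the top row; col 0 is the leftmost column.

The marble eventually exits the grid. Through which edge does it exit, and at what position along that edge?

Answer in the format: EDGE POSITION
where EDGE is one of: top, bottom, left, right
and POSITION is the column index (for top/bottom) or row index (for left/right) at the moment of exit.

Step 1: enter (3,5), '.' pass, move left to (3,4)
Step 2: enter (3,4), '.' pass, move left to (3,3)
Step 3: enter (3,3), '.' pass, move left to (3,2)
Step 4: enter (3,2), '.' pass, move left to (3,1)
Step 5: enter (3,1), '.' pass, move left to (3,0)
Step 6: enter (3,0), '\' deflects left->up, move up to (2,0)
Step 7: enter (2,0), '.' pass, move up to (1,0)
Step 8: enter (1,0), '.' pass, move up to (0,0)
Step 9: enter (0,0), '.' pass, move up to (-1,0)
Step 10: at (-1,0) — EXIT via top edge, pos 0

Answer: top 0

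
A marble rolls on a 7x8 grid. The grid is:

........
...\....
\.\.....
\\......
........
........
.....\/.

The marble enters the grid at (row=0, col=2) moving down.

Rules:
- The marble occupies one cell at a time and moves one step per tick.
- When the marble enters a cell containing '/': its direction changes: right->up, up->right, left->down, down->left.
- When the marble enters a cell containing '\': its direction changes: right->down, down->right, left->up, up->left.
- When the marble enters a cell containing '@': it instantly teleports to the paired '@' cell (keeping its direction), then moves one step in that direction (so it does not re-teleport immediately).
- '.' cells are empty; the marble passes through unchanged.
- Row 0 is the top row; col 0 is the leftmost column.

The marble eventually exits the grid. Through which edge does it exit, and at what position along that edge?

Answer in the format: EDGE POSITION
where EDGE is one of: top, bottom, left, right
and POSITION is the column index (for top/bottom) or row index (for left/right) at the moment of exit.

Answer: right 2

Derivation:
Step 1: enter (0,2), '.' pass, move down to (1,2)
Step 2: enter (1,2), '.' pass, move down to (2,2)
Step 3: enter (2,2), '\' deflects down->right, move right to (2,3)
Step 4: enter (2,3), '.' pass, move right to (2,4)
Step 5: enter (2,4), '.' pass, move right to (2,5)
Step 6: enter (2,5), '.' pass, move right to (2,6)
Step 7: enter (2,6), '.' pass, move right to (2,7)
Step 8: enter (2,7), '.' pass, move right to (2,8)
Step 9: at (2,8) — EXIT via right edge, pos 2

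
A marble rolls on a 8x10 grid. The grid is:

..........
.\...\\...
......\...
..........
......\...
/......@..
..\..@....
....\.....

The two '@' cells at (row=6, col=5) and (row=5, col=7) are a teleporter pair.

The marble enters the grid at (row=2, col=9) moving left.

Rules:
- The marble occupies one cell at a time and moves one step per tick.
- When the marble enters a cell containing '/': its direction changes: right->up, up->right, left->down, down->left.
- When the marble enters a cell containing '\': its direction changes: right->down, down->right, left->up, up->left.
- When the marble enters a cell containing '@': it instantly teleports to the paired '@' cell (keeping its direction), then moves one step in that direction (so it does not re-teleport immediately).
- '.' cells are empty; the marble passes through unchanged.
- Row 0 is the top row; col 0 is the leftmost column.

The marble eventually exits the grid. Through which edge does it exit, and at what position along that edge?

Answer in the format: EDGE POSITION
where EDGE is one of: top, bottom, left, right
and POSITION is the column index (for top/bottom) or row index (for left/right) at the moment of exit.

Answer: top 5

Derivation:
Step 1: enter (2,9), '.' pass, move left to (2,8)
Step 2: enter (2,8), '.' pass, move left to (2,7)
Step 3: enter (2,7), '.' pass, move left to (2,6)
Step 4: enter (2,6), '\' deflects left->up, move up to (1,6)
Step 5: enter (1,6), '\' deflects up->left, move left to (1,5)
Step 6: enter (1,5), '\' deflects left->up, move up to (0,5)
Step 7: enter (0,5), '.' pass, move up to (-1,5)
Step 8: at (-1,5) — EXIT via top edge, pos 5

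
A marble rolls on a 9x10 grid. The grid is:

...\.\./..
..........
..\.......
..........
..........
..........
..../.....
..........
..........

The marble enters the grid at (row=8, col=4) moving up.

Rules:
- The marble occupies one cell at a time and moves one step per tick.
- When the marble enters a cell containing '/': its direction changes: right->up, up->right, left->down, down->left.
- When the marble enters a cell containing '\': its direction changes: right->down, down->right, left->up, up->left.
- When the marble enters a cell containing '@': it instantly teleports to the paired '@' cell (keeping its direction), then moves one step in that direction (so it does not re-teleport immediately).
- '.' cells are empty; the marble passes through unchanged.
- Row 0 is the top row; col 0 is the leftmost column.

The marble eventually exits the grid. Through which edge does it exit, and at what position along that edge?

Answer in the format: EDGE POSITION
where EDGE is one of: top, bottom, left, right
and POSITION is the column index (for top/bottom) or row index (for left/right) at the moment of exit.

Step 1: enter (8,4), '.' pass, move up to (7,4)
Step 2: enter (7,4), '.' pass, move up to (6,4)
Step 3: enter (6,4), '/' deflects up->right, move right to (6,5)
Step 4: enter (6,5), '.' pass, move right to (6,6)
Step 5: enter (6,6), '.' pass, move right to (6,7)
Step 6: enter (6,7), '.' pass, move right to (6,8)
Step 7: enter (6,8), '.' pass, move right to (6,9)
Step 8: enter (6,9), '.' pass, move right to (6,10)
Step 9: at (6,10) — EXIT via right edge, pos 6

Answer: right 6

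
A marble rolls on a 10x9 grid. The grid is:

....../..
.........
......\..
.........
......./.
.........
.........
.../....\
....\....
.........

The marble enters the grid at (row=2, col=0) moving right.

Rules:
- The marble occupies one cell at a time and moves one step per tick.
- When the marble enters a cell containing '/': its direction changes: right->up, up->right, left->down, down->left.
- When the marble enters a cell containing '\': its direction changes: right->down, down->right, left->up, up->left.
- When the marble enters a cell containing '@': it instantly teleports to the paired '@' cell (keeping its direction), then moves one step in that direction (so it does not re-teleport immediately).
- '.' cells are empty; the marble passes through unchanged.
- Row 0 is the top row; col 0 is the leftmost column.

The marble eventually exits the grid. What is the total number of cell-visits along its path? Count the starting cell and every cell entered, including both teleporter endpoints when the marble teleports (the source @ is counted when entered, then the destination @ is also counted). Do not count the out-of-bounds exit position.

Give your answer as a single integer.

Step 1: enter (2,0), '.' pass, move right to (2,1)
Step 2: enter (2,1), '.' pass, move right to (2,2)
Step 3: enter (2,2), '.' pass, move right to (2,3)
Step 4: enter (2,3), '.' pass, move right to (2,4)
Step 5: enter (2,4), '.' pass, move right to (2,5)
Step 6: enter (2,5), '.' pass, move right to (2,6)
Step 7: enter (2,6), '\' deflects right->down, move down to (3,6)
Step 8: enter (3,6), '.' pass, move down to (4,6)
Step 9: enter (4,6), '.' pass, move down to (5,6)
Step 10: enter (5,6), '.' pass, move down to (6,6)
Step 11: enter (6,6), '.' pass, move down to (7,6)
Step 12: enter (7,6), '.' pass, move down to (8,6)
Step 13: enter (8,6), '.' pass, move down to (9,6)
Step 14: enter (9,6), '.' pass, move down to (10,6)
Step 15: at (10,6) — EXIT via bottom edge, pos 6
Path length (cell visits): 14

Answer: 14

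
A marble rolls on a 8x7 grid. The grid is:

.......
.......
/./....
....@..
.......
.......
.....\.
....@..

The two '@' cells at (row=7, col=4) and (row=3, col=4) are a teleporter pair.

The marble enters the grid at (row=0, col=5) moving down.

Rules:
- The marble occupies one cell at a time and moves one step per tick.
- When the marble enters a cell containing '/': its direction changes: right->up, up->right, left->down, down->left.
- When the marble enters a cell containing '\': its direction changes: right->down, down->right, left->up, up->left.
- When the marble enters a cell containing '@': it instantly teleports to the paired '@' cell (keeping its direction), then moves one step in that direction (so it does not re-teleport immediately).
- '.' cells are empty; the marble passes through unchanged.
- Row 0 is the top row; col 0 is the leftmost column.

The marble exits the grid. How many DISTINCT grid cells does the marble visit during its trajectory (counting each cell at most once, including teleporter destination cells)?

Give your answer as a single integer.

Step 1: enter (0,5), '.' pass, move down to (1,5)
Step 2: enter (1,5), '.' pass, move down to (2,5)
Step 3: enter (2,5), '.' pass, move down to (3,5)
Step 4: enter (3,5), '.' pass, move down to (4,5)
Step 5: enter (4,5), '.' pass, move down to (5,5)
Step 6: enter (5,5), '.' pass, move down to (6,5)
Step 7: enter (6,5), '\' deflects down->right, move right to (6,6)
Step 8: enter (6,6), '.' pass, move right to (6,7)
Step 9: at (6,7) — EXIT via right edge, pos 6
Distinct cells visited: 8 (path length 8)

Answer: 8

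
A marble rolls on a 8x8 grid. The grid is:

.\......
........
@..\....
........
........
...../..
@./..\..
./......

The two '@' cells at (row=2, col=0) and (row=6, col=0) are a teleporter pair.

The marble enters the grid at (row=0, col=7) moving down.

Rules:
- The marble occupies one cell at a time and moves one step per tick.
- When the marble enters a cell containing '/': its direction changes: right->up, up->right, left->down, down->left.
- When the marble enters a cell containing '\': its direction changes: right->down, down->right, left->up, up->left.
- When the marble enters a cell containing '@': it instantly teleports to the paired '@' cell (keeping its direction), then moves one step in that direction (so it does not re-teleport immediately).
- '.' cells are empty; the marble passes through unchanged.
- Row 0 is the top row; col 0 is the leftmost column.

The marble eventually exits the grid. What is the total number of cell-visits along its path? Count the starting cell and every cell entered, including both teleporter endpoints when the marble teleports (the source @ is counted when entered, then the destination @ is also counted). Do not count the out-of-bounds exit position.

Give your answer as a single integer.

Answer: 8

Derivation:
Step 1: enter (0,7), '.' pass, move down to (1,7)
Step 2: enter (1,7), '.' pass, move down to (2,7)
Step 3: enter (2,7), '.' pass, move down to (3,7)
Step 4: enter (3,7), '.' pass, move down to (4,7)
Step 5: enter (4,7), '.' pass, move down to (5,7)
Step 6: enter (5,7), '.' pass, move down to (6,7)
Step 7: enter (6,7), '.' pass, move down to (7,7)
Step 8: enter (7,7), '.' pass, move down to (8,7)
Step 9: at (8,7) — EXIT via bottom edge, pos 7
Path length (cell visits): 8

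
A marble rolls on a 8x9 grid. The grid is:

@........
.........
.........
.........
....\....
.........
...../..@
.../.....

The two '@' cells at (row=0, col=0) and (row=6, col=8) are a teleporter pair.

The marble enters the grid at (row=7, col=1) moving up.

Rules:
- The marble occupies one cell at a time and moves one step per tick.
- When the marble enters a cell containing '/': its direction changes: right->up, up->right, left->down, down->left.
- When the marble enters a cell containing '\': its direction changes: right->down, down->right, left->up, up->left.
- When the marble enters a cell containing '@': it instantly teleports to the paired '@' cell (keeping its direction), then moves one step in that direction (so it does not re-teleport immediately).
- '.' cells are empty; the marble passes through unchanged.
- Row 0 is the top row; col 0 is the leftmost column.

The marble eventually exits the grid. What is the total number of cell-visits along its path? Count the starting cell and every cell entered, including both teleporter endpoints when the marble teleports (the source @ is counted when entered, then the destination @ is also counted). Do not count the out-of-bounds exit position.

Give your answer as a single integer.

Answer: 8

Derivation:
Step 1: enter (7,1), '.' pass, move up to (6,1)
Step 2: enter (6,1), '.' pass, move up to (5,1)
Step 3: enter (5,1), '.' pass, move up to (4,1)
Step 4: enter (4,1), '.' pass, move up to (3,1)
Step 5: enter (3,1), '.' pass, move up to (2,1)
Step 6: enter (2,1), '.' pass, move up to (1,1)
Step 7: enter (1,1), '.' pass, move up to (0,1)
Step 8: enter (0,1), '.' pass, move up to (-1,1)
Step 9: at (-1,1) — EXIT via top edge, pos 1
Path length (cell visits): 8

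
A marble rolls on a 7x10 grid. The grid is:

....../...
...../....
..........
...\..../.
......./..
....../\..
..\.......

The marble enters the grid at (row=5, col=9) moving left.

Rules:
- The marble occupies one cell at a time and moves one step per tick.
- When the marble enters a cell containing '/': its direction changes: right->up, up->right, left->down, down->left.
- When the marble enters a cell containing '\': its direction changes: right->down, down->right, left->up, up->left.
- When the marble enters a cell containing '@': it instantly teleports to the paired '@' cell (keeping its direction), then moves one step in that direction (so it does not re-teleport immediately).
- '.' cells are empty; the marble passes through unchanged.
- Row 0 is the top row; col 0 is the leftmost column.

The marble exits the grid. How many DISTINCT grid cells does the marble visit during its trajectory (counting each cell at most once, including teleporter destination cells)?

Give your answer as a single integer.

Step 1: enter (5,9), '.' pass, move left to (5,8)
Step 2: enter (5,8), '.' pass, move left to (5,7)
Step 3: enter (5,7), '\' deflects left->up, move up to (4,7)
Step 4: enter (4,7), '/' deflects up->right, move right to (4,8)
Step 5: enter (4,8), '.' pass, move right to (4,9)
Step 6: enter (4,9), '.' pass, move right to (4,10)
Step 7: at (4,10) — EXIT via right edge, pos 4
Distinct cells visited: 6 (path length 6)

Answer: 6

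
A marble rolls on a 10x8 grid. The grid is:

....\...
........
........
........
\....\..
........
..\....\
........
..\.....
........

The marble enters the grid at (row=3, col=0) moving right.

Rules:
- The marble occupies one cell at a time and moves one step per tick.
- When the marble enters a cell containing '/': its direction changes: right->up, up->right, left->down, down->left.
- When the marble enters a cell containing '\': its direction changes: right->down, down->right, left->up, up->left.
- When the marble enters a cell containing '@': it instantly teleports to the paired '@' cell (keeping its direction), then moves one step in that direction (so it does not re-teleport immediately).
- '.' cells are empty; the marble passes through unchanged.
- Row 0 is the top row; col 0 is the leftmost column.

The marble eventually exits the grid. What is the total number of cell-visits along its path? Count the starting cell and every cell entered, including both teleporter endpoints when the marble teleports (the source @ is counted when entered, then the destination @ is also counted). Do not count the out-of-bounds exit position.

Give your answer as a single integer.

Step 1: enter (3,0), '.' pass, move right to (3,1)
Step 2: enter (3,1), '.' pass, move right to (3,2)
Step 3: enter (3,2), '.' pass, move right to (3,3)
Step 4: enter (3,3), '.' pass, move right to (3,4)
Step 5: enter (3,4), '.' pass, move right to (3,5)
Step 6: enter (3,5), '.' pass, move right to (3,6)
Step 7: enter (3,6), '.' pass, move right to (3,7)
Step 8: enter (3,7), '.' pass, move right to (3,8)
Step 9: at (3,8) — EXIT via right edge, pos 3
Path length (cell visits): 8

Answer: 8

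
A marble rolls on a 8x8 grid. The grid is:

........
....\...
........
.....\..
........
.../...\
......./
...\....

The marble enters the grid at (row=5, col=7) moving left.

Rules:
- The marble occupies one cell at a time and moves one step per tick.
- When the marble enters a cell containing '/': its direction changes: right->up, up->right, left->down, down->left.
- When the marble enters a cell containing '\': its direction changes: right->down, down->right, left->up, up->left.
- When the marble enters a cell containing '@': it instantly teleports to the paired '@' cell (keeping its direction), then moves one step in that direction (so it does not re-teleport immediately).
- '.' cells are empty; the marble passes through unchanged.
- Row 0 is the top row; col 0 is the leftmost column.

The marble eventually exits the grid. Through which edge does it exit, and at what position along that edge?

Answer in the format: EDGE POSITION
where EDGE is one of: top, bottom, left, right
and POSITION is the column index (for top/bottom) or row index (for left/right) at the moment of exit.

Step 1: enter (5,7), '\' deflects left->up, move up to (4,7)
Step 2: enter (4,7), '.' pass, move up to (3,7)
Step 3: enter (3,7), '.' pass, move up to (2,7)
Step 4: enter (2,7), '.' pass, move up to (1,7)
Step 5: enter (1,7), '.' pass, move up to (0,7)
Step 6: enter (0,7), '.' pass, move up to (-1,7)
Step 7: at (-1,7) — EXIT via top edge, pos 7

Answer: top 7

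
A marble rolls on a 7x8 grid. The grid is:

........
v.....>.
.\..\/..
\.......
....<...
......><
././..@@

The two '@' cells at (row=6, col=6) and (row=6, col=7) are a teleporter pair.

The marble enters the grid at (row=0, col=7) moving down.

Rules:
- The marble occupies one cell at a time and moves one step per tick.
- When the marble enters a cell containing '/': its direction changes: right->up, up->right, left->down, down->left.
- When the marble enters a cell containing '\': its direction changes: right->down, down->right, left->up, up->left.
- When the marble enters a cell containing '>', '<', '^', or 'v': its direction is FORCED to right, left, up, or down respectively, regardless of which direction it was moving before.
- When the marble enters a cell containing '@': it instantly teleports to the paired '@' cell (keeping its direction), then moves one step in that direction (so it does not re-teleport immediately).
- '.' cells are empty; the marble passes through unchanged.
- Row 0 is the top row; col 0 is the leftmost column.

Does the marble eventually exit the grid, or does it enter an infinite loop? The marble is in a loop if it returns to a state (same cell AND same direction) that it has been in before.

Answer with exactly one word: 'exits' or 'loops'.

Answer: loops

Derivation:
Step 1: enter (0,7), '.' pass, move down to (1,7)
Step 2: enter (1,7), '.' pass, move down to (2,7)
Step 3: enter (2,7), '.' pass, move down to (3,7)
Step 4: enter (3,7), '.' pass, move down to (4,7)
Step 5: enter (4,7), '.' pass, move down to (5,7)
Step 6: enter (5,7), '<' forces down->left, move left to (5,6)
Step 7: enter (5,6), '>' forces left->right, move right to (5,7)
Step 8: enter (5,7), '<' forces right->left, move left to (5,6)
Step 9: at (5,6) dir=left — LOOP DETECTED (seen before)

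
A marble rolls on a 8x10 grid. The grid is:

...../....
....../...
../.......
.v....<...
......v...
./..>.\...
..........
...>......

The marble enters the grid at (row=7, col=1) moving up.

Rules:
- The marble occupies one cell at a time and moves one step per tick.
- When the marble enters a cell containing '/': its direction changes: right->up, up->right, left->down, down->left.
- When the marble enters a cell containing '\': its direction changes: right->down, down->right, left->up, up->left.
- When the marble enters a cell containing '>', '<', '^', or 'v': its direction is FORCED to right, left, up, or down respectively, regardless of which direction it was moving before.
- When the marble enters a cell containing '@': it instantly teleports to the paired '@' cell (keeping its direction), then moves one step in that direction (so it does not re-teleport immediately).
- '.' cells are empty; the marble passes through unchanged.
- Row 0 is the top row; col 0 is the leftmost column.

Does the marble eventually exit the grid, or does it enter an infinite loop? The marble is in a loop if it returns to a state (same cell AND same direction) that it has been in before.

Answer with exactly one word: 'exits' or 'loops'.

Answer: exits

Derivation:
Step 1: enter (7,1), '.' pass, move up to (6,1)
Step 2: enter (6,1), '.' pass, move up to (5,1)
Step 3: enter (5,1), '/' deflects up->right, move right to (5,2)
Step 4: enter (5,2), '.' pass, move right to (5,3)
Step 5: enter (5,3), '.' pass, move right to (5,4)
Step 6: enter (5,4), '>' forces right->right, move right to (5,5)
Step 7: enter (5,5), '.' pass, move right to (5,6)
Step 8: enter (5,6), '\' deflects right->down, move down to (6,6)
Step 9: enter (6,6), '.' pass, move down to (7,6)
Step 10: enter (7,6), '.' pass, move down to (8,6)
Step 11: at (8,6) — EXIT via bottom edge, pos 6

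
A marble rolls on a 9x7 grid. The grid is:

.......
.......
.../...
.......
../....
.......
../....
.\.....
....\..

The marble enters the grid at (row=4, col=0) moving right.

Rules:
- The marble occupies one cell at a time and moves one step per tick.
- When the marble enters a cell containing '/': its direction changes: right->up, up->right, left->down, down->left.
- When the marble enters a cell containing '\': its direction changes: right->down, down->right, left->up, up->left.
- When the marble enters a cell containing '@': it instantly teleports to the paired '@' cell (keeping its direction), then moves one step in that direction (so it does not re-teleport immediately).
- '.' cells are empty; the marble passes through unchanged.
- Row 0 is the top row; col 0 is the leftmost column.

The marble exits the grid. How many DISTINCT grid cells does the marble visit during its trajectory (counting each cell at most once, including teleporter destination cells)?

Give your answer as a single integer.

Step 1: enter (4,0), '.' pass, move right to (4,1)
Step 2: enter (4,1), '.' pass, move right to (4,2)
Step 3: enter (4,2), '/' deflects right->up, move up to (3,2)
Step 4: enter (3,2), '.' pass, move up to (2,2)
Step 5: enter (2,2), '.' pass, move up to (1,2)
Step 6: enter (1,2), '.' pass, move up to (0,2)
Step 7: enter (0,2), '.' pass, move up to (-1,2)
Step 8: at (-1,2) — EXIT via top edge, pos 2
Distinct cells visited: 7 (path length 7)

Answer: 7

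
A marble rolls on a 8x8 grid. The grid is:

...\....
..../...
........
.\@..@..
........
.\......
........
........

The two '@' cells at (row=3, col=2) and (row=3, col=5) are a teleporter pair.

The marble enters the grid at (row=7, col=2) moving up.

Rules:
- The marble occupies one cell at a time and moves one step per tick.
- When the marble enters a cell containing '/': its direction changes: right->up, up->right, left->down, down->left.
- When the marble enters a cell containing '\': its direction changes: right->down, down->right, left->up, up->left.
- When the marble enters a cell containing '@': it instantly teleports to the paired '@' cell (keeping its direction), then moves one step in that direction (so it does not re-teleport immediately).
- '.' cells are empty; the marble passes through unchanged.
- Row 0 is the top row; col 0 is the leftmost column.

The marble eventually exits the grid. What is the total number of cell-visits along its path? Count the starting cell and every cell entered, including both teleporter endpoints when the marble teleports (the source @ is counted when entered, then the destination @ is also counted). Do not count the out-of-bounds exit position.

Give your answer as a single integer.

Step 1: enter (7,2), '.' pass, move up to (6,2)
Step 2: enter (6,2), '.' pass, move up to (5,2)
Step 3: enter (5,2), '.' pass, move up to (4,2)
Step 4: enter (4,2), '.' pass, move up to (3,2)
Step 5: enter (3,2), '@' teleport (3,2)->(3,5), also enter (3,5), move up to (2,5)
Step 6: enter (2,5), '.' pass, move up to (1,5)
Step 7: enter (1,5), '.' pass, move up to (0,5)
Step 8: enter (0,5), '.' pass, move up to (-1,5)
Step 9: at (-1,5) — EXIT via top edge, pos 5
Path length (cell visits): 9

Answer: 9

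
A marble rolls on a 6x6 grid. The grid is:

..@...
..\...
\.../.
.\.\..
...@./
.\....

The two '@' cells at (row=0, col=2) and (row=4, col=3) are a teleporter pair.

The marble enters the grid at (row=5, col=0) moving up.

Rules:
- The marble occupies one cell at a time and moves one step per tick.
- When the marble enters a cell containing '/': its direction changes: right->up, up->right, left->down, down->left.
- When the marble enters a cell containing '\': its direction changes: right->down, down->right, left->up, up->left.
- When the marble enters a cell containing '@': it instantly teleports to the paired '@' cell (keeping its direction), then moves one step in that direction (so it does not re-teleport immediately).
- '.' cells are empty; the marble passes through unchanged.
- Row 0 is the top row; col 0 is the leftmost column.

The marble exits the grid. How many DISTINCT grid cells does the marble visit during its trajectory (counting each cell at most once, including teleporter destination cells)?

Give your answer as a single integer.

Step 1: enter (5,0), '.' pass, move up to (4,0)
Step 2: enter (4,0), '.' pass, move up to (3,0)
Step 3: enter (3,0), '.' pass, move up to (2,0)
Step 4: enter (2,0), '\' deflects up->left, move left to (2,-1)
Step 5: at (2,-1) — EXIT via left edge, pos 2
Distinct cells visited: 4 (path length 4)

Answer: 4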